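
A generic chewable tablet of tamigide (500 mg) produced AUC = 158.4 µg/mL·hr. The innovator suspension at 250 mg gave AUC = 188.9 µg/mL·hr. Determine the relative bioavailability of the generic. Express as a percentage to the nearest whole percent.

F_rel = (AUC_test/D_test) / (AUC_ref/D_ref)
      = (158.4/500) / (188.9/250)
      = 0.3168 / 0.7556 = 0.4193 = 41.93%

F_rel = 42%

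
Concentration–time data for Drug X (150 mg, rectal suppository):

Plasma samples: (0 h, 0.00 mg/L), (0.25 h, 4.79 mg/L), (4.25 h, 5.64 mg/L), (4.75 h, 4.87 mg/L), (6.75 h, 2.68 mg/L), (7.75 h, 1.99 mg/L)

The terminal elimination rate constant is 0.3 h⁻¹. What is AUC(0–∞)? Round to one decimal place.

Trapezoidal AUC_0→7.75:
  [0→0.25]: (0.00+4.79)/2 × 0.25 = 0.59875
  [0.25→4.25]: (4.79+5.64)/2 × 4 = 20.86
  [4.25→4.75]: (5.64+4.87)/2 × 0.5 = 2.6275
  [4.75→6.75]: (4.87+2.68)/2 × 2 = 7.55
  [6.75→7.75]: (2.68+1.99)/2 × 1 = 2.335
  Sum = 33.97125 mg/L·h
Extrapolated tail: C_last / k_e = 1.99 / 0.3 = 6.633
AUC_0→∞ = 33.97125 + 6.633 = 40.60425 mg/L·h

AUC = 40.6 mg/L·h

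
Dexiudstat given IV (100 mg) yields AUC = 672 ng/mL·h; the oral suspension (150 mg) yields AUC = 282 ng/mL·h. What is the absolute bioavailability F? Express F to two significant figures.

F = (AUC_ev / D_ev) / (AUC_iv / D_iv)
  = (282/150) / (672/100)
  = 1.88 / 6.72 = 0.2798

F = 0.28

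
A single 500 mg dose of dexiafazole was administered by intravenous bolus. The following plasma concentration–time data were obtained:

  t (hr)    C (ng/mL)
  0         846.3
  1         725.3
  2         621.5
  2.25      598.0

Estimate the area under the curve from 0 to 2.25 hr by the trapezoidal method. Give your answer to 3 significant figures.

AUC = 1610 ng/mL·hr

Trapezoidal AUC_0→2.25:
  [0→1]: (846.3+725.3)/2 × 1 = 785.8
  [1→2]: (725.3+621.5)/2 × 1 = 673.4
  [2→2.25]: (621.5+598.0)/2 × 0.25 = 152.4375
  Sum = 1611.6375 ng/mL·hr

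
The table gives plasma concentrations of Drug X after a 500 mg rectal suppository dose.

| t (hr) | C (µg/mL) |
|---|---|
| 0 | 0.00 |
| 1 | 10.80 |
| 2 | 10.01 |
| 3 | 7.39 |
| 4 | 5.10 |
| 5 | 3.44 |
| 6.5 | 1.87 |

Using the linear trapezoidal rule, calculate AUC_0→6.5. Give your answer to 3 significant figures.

AUC = 39.0 µg/mL·hr

Trapezoidal AUC_0→6.5:
  [0→1]: (0.00+10.80)/2 × 1 = 5.4
  [1→2]: (10.80+10.01)/2 × 1 = 10.405
  [2→3]: (10.01+7.39)/2 × 1 = 8.7
  [3→4]: (7.39+5.10)/2 × 1 = 6.245
  [4→5]: (5.10+3.44)/2 × 1 = 4.27
  [5→6.5]: (3.44+1.87)/2 × 1.5 = 3.9825
  Sum = 39.0025 µg/mL·hr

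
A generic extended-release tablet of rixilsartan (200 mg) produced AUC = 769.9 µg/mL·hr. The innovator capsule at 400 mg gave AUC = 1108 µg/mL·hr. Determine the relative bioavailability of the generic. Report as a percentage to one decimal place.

F_rel = 139.0%

F_rel = (AUC_test/D_test) / (AUC_ref/D_ref)
      = (769.9/200) / (1108/400)
      = 3.8495 / 2.77 = 1.3897 = 138.97%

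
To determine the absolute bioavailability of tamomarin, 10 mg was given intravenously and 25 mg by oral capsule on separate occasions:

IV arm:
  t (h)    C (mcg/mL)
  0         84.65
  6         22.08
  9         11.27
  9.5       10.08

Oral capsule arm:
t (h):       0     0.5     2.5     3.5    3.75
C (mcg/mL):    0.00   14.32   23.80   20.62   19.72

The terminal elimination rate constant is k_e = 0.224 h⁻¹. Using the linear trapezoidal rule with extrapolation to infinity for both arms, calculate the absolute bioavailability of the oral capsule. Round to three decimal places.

F = 0.149

Trapezoidal AUC_0→9.5 (IV):
  [0→6]: (84.65+22.08)/2 × 6 = 320.19
  [6→9]: (22.08+11.27)/2 × 3 = 50.025
  [9→9.5]: (11.27+10.08)/2 × 0.5 = 5.3375
  Sum = 375.5525 mcg/mL·h
IV tail: 10.08/0.224 = 45.000; AUC_iv,0→∞ = 375.5525 + 45.000 = 420.5525 mcg/mL·h
Trapezoidal AUC_0→3.75 (oral capsule):
  [0→0.5]: (0.00+14.32)/2 × 0.5 = 3.58
  [0.5→2.5]: (14.32+23.80)/2 × 2 = 38.12
  [2.5→3.5]: (23.80+20.62)/2 × 1 = 22.21
  [3.5→3.75]: (20.62+19.72)/2 × 0.25 = 5.0425
  Sum = 68.9525 mcg/mL·h
oral capsule tail: 19.72/0.224 = 88.036; AUC_ev,0→∞ = 68.9525 + 88.036 = 156.9885 mcg/mL·h
F = (AUC_ev/D_ev)/(AUC_iv/D_iv) = (156.9885/25)/(420.5525/10) = 6.27954/42.05525 = 0.1493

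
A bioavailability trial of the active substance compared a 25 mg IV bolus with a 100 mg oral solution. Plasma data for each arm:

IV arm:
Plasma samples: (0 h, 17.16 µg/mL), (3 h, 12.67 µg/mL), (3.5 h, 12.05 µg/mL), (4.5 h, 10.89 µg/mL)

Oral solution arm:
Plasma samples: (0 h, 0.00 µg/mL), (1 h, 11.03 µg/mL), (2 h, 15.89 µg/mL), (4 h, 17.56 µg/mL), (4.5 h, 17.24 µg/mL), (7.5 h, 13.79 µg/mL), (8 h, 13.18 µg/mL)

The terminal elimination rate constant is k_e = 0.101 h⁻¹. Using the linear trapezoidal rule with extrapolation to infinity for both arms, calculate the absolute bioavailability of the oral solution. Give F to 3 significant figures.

Trapezoidal AUC_0→4.5 (IV):
  [0→3]: (17.16+12.67)/2 × 3 = 44.745
  [3→3.5]: (12.67+12.05)/2 × 0.5 = 6.18
  [3.5→4.5]: (12.05+10.89)/2 × 1 = 11.47
  Sum = 62.395 µg/mL·h
IV tail: 10.89/0.101 = 107.822; AUC_iv,0→∞ = 62.395 + 107.822 = 170.217 µg/mL·h
Trapezoidal AUC_0→8 (oral solution):
  [0→1]: (0.00+11.03)/2 × 1 = 5.515
  [1→2]: (11.03+15.89)/2 × 1 = 13.46
  [2→4]: (15.89+17.56)/2 × 2 = 33.45
  [4→4.5]: (17.56+17.24)/2 × 0.5 = 8.7
  [4.5→7.5]: (17.24+13.79)/2 × 3 = 46.545
  [7.5→8]: (13.79+13.18)/2 × 0.5 = 6.7425
  Sum = 114.4125 µg/mL·h
oral solution tail: 13.18/0.101 = 130.495; AUC_ev,0→∞ = 114.4125 + 130.495 = 244.9075 µg/mL·h
F = (AUC_ev/D_ev)/(AUC_iv/D_iv) = (244.9075/100)/(170.217/25) = 2.449075/6.80868 = 0.3597

F = 0.360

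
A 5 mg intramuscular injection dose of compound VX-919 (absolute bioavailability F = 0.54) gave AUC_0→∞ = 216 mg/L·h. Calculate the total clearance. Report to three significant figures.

CL = 0.0125 L/h

CL = F × Dose / AUC_0→∞
   = 0.54 × 5 / 216 = 0.0125 L/h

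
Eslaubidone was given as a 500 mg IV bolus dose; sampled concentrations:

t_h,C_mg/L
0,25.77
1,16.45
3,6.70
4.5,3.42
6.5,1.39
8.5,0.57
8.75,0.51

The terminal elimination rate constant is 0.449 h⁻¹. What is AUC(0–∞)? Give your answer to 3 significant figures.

Trapezoidal AUC_0→8.75:
  [0→1]: (25.77+16.45)/2 × 1 = 21.11
  [1→3]: (16.45+6.70)/2 × 2 = 23.15
  [3→4.5]: (6.70+3.42)/2 × 1.5 = 7.59
  [4.5→6.5]: (3.42+1.39)/2 × 2 = 4.81
  [6.5→8.5]: (1.39+0.57)/2 × 2 = 1.96
  [8.5→8.75]: (0.57+0.51)/2 × 0.25 = 0.135
  Sum = 58.755 mg/L·h
Extrapolated tail: C_last / k_e = 0.51 / 0.449 = 1.136
AUC_0→∞ = 58.755 + 1.136 = 59.891 mg/L·h

AUC = 59.9 mg/L·h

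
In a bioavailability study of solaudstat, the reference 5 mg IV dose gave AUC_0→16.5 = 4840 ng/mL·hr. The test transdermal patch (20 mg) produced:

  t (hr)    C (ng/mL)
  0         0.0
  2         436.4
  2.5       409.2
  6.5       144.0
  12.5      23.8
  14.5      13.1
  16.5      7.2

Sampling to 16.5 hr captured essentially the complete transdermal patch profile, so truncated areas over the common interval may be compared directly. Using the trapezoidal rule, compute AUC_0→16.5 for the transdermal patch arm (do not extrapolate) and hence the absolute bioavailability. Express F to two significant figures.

Trapezoidal AUC_0→16.5 (transdermal patch):
  [0→2]: (0.0+436.4)/2 × 2 = 436.4
  [2→2.5]: (436.4+409.2)/2 × 0.5 = 211.4
  [2.5→6.5]: (409.2+144.0)/2 × 4 = 1106.4
  [6.5→12.5]: (144.0+23.8)/2 × 6 = 503.4
  [12.5→14.5]: (23.8+13.1)/2 × 2 = 36.9
  [14.5→16.5]: (13.1+7.2)/2 × 2 = 20.3
  Sum = 2314.8 ng/mL·hr
F = (AUC_ev/D_ev)/(AUC_iv/D_iv) = (2314.8/20)/(4840/5) = 115.74/968 = 0.1196

F = 0.12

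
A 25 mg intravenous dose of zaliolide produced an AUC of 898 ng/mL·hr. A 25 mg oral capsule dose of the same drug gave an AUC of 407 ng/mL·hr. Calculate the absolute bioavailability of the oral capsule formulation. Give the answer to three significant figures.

F = 0.453

F = (AUC_ev / D_ev) / (AUC_iv / D_iv)
  = (407/25) / (898/25)
  = 16.28 / 35.92 = 0.4532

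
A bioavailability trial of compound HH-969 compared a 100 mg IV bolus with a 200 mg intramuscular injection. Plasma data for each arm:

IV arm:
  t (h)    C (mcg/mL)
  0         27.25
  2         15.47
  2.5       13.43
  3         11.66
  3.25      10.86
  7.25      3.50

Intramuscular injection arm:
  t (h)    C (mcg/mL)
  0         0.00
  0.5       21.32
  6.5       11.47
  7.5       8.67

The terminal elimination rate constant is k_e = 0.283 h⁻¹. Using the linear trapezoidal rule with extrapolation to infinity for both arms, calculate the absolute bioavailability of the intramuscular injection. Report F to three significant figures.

F = 0.721

Trapezoidal AUC_0→7.25 (IV):
  [0→2]: (27.25+15.47)/2 × 2 = 42.72
  [2→2.5]: (15.47+13.43)/2 × 0.5 = 7.225
  [2.5→3]: (13.43+11.66)/2 × 0.5 = 6.2725
  [3→3.25]: (11.66+10.86)/2 × 0.25 = 2.815
  [3.25→7.25]: (10.86+3.50)/2 × 4 = 28.72
  Sum = 87.7525 mcg/mL·h
IV tail: 3.50/0.283 = 12.367; AUC_iv,0→∞ = 87.7525 + 12.367 = 100.1195 mcg/mL·h
Trapezoidal AUC_0→7.5 (intramuscular injection):
  [0→0.5]: (0.00+21.32)/2 × 0.5 = 5.33
  [0.5→6.5]: (21.32+11.47)/2 × 6 = 98.37
  [6.5→7.5]: (11.47+8.67)/2 × 1 = 10.07
  Sum = 113.77 mcg/mL·h
intramuscular injection tail: 8.67/0.283 = 30.636; AUC_ev,0→∞ = 113.77 + 30.636 = 144.406 mcg/mL·h
F = (AUC_ev/D_ev)/(AUC_iv/D_iv) = (144.406/200)/(100.1195/100) = 0.72203/1.001195 = 0.7212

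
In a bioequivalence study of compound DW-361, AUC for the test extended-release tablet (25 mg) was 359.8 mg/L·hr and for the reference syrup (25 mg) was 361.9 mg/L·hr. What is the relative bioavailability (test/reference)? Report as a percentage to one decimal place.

F_rel = (AUC_test/D_test) / (AUC_ref/D_ref)
      = (359.8/25) / (361.9/25)
      = 14.392 / 14.476 = 0.9942 = 99.42%

F_rel = 99.4%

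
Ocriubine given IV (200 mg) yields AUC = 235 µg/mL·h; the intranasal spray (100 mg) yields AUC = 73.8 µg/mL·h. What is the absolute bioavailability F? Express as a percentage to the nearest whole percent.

F = 63%

F = (AUC_ev / D_ev) / (AUC_iv / D_iv)
  = (73.8/100) / (235/200)
  = 0.738 / 1.175 = 0.6281
  = 62.81%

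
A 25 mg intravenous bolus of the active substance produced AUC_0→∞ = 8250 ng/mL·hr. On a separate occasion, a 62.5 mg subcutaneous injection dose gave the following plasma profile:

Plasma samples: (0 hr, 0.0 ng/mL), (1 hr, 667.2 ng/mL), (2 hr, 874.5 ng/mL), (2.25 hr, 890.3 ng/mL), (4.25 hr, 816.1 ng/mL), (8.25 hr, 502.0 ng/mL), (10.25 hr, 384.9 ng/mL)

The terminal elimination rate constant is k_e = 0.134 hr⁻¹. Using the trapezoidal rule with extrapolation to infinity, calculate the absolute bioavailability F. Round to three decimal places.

Trapezoidal AUC_0→10.25 (subcutaneous injection):
  [0→1]: (0.0+667.2)/2 × 1 = 333.6
  [1→2]: (667.2+874.5)/2 × 1 = 770.85
  [2→2.25]: (874.5+890.3)/2 × 0.25 = 220.6
  [2.25→4.25]: (890.3+816.1)/2 × 2 = 1706.4
  [4.25→8.25]: (816.1+502.0)/2 × 4 = 2636.2
  [8.25→10.25]: (502.0+384.9)/2 × 2 = 886.9
  Sum = 6554.55 ng/mL·hr
Tail: C_last/k_e = 384.9/0.134 = 2872.388
AUC_0→∞ (subcutaneous injection) = 6554.55 + 2872.388 = 9426.938 ng/mL·hr
F = (AUC_ev/D_ev)/(AUC_iv/D_iv) = (9426.938/62.5)/(8250/25) = 150.831/330 = 0.4571

F = 0.457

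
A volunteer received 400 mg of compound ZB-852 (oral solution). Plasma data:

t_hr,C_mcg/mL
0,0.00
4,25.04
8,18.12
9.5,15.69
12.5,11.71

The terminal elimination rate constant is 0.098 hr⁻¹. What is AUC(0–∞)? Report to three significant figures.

Trapezoidal AUC_0→12.5:
  [0→4]: (0.00+25.04)/2 × 4 = 50.08
  [4→8]: (25.04+18.12)/2 × 4 = 86.32
  [8→9.5]: (18.12+15.69)/2 × 1.5 = 25.3575
  [9.5→12.5]: (15.69+11.71)/2 × 3 = 41.1
  Sum = 202.8575 mcg/mL·hr
Extrapolated tail: C_last / k_e = 11.71 / 0.098 = 119.490
AUC_0→∞ = 202.8575 + 119.490 = 322.3475 mcg/mL·hr

AUC = 322 mcg/mL·hr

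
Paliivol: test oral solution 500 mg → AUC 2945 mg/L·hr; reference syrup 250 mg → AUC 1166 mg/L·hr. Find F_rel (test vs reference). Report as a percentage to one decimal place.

F_rel = (AUC_test/D_test) / (AUC_ref/D_ref)
      = (2945/500) / (1166/250)
      = 5.89 / 4.664 = 1.2629 = 126.29%

F_rel = 126.3%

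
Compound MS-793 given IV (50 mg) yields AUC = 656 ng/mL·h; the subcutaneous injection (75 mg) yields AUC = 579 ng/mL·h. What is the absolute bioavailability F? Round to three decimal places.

F = (AUC_ev / D_ev) / (AUC_iv / D_iv)
  = (579/75) / (656/50)
  = 7.72 / 13.12 = 0.5884

F = 0.588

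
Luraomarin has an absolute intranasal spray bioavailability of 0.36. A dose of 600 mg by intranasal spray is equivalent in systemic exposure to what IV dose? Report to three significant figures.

D_iv = 216 mg

Systemic exposure from an extravascular dose = F × D_ev, so the equivalent IV dose is F × D_ev.
D_iv = F × D_ev = 0.36 × 600 = 216 mg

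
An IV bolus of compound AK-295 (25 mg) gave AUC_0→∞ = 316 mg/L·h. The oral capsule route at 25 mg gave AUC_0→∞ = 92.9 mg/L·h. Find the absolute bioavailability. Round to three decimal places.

F = (AUC_ev / D_ev) / (AUC_iv / D_iv)
  = (92.9/25) / (316/25)
  = 3.716 / 12.64 = 0.2940

F = 0.294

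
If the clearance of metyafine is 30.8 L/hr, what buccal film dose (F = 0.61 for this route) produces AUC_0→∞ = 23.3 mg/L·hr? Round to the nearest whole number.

Dose = 1176 mg

Dose = CL × AUC_0→∞ / F
     = 30.8 × 23.3 / 0.61 = 1176.46 mg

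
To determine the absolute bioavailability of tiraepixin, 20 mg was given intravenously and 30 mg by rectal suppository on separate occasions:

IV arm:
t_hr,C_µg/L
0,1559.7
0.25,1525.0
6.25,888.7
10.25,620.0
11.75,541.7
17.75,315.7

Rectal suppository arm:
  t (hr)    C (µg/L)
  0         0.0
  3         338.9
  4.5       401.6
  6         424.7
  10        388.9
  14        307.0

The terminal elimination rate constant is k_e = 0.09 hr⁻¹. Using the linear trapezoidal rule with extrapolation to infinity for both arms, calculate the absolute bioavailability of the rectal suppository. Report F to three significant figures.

Trapezoidal AUC_0→17.75 (IV):
  [0→0.25]: (1559.7+1525.0)/2 × 0.25 = 385.5875
  [0.25→6.25]: (1525.0+888.7)/2 × 6 = 7241.1
  [6.25→10.25]: (888.7+620.0)/2 × 4 = 3017.4
  [10.25→11.75]: (620.0+541.7)/2 × 1.5 = 871.275
  [11.75→17.75]: (541.7+315.7)/2 × 6 = 2572.2
  Sum = 14087.5625 µg/L·hr
IV tail: 315.7/0.09 = 3507.778; AUC_iv,0→∞ = 14087.5625 + 3507.778 = 17595.3405 µg/L·hr
Trapezoidal AUC_0→14 (rectal suppository):
  [0→3]: (0.0+338.9)/2 × 3 = 508.35
  [3→4.5]: (338.9+401.6)/2 × 1.5 = 555.375
  [4.5→6]: (401.6+424.7)/2 × 1.5 = 619.725
  [6→10]: (424.7+388.9)/2 × 4 = 1627.2
  [10→14]: (388.9+307.0)/2 × 4 = 1391.8
  Sum = 4702.45 µg/L·hr
rectal suppository tail: 307.0/0.09 = 3411.111; AUC_ev,0→∞ = 4702.45 + 3411.111 = 8113.561 µg/L·hr
F = (AUC_ev/D_ev)/(AUC_iv/D_iv) = (8113.561/30)/(17595.3405/20) = 270.452/879.767 = 0.3074

F = 0.307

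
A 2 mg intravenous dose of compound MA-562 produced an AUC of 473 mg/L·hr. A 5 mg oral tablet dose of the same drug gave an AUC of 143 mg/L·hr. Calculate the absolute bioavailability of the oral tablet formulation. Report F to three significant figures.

F = (AUC_ev / D_ev) / (AUC_iv / D_iv)
  = (143/5) / (473/2)
  = 28.6 / 236.5 = 0.1209

F = 0.121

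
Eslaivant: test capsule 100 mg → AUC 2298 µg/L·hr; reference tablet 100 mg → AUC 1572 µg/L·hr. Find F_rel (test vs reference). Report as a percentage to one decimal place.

F_rel = (AUC_test/D_test) / (AUC_ref/D_ref)
      = (2298/100) / (1572/100)
      = 22.98 / 15.72 = 1.4618 = 146.18%

F_rel = 146.2%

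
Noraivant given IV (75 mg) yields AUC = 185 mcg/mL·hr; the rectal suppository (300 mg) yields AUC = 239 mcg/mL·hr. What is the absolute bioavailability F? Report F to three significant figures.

F = (AUC_ev / D_ev) / (AUC_iv / D_iv)
  = (239/300) / (185/75)
  = 0.796667 / 2.46667 = 0.3230

F = 0.323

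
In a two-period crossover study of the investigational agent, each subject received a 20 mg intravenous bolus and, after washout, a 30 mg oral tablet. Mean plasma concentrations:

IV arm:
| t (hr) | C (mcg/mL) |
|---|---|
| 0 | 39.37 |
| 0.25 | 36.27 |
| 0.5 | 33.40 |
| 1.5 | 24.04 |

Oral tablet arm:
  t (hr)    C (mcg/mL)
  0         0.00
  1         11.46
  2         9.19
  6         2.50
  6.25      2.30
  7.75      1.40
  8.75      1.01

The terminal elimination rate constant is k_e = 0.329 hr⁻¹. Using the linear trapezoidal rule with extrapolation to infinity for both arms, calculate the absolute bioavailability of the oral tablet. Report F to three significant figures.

F = 0.262

Trapezoidal AUC_0→1.5 (IV):
  [0→0.25]: (39.37+36.27)/2 × 0.25 = 9.455
  [0.25→0.5]: (36.27+33.40)/2 × 0.25 = 8.70875
  [0.5→1.5]: (33.40+24.04)/2 × 1 = 28.72
  Sum = 46.88375 mcg/mL·hr
IV tail: 24.04/0.329 = 73.070; AUC_iv,0→∞ = 46.88375 + 73.070 = 119.95375 mcg/mL·hr
Trapezoidal AUC_0→8.75 (oral tablet):
  [0→1]: (0.00+11.46)/2 × 1 = 5.73
  [1→2]: (11.46+9.19)/2 × 1 = 10.325
  [2→6]: (9.19+2.50)/2 × 4 = 23.38
  [6→6.25]: (2.50+2.30)/2 × 0.25 = 0.6
  [6.25→7.75]: (2.30+1.40)/2 × 1.5 = 2.775
  [7.75→8.75]: (1.40+1.01)/2 × 1 = 1.205
  Sum = 44.015 mcg/mL·hr
oral tablet tail: 1.01/0.329 = 3.070; AUC_ev,0→∞ = 44.015 + 3.070 = 47.085 mcg/mL·hr
F = (AUC_ev/D_ev)/(AUC_iv/D_iv) = (47.085/30)/(119.95375/20) = 1.5695/5.9976875 = 0.2617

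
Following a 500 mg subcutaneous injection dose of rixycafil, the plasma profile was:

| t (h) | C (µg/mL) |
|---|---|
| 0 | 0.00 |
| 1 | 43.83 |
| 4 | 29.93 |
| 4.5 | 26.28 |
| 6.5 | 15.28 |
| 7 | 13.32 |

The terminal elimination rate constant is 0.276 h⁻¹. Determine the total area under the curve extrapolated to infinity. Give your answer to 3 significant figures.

AUC = 244 µg/mL·h

Trapezoidal AUC_0→7:
  [0→1]: (0.00+43.83)/2 × 1 = 21.915
  [1→4]: (43.83+29.93)/2 × 3 = 110.64
  [4→4.5]: (29.93+26.28)/2 × 0.5 = 14.0525
  [4.5→6.5]: (26.28+15.28)/2 × 2 = 41.56
  [6.5→7]: (15.28+13.32)/2 × 0.5 = 7.15
  Sum = 195.3175 µg/mL·h
Extrapolated tail: C_last / k_e = 13.32 / 0.276 = 48.261
AUC_0→∞ = 195.3175 + 48.261 = 243.5785 µg/mL·h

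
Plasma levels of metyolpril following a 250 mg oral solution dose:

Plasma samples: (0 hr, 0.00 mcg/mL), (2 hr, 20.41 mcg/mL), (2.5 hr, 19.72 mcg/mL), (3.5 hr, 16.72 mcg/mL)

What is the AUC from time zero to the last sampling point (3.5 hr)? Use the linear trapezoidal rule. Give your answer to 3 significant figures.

AUC = 48.7 mcg/mL·hr

Trapezoidal AUC_0→3.5:
  [0→2]: (0.00+20.41)/2 × 2 = 20.41
  [2→2.5]: (20.41+19.72)/2 × 0.5 = 10.0325
  [2.5→3.5]: (19.72+16.72)/2 × 1 = 18.22
  Sum = 48.6625 mcg/mL·hr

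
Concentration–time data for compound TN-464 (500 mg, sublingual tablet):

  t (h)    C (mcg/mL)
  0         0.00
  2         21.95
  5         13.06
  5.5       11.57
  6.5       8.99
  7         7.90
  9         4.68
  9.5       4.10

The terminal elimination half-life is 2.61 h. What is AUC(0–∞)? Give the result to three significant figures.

Trapezoidal AUC_0→9.5:
  [0→2]: (0.00+21.95)/2 × 2 = 21.95
  [2→5]: (21.95+13.06)/2 × 3 = 52.515
  [5→5.5]: (13.06+11.57)/2 × 0.5 = 6.1575
  [5.5→6.5]: (11.57+8.99)/2 × 1 = 10.28
  [6.5→7]: (8.99+7.90)/2 × 0.5 = 4.2225
  [7→9]: (7.90+4.68)/2 × 2 = 12.58
  [9→9.5]: (4.68+4.10)/2 × 0.5 = 2.195
  Sum = 109.9 mcg/mL·h
k_e = ln2 / t½ = 0.693147 / 2.61 = 0.2656 h^-1
Extrapolated tail: C_last / k_e = 4.10 / 0.2656 = 15.437
AUC_0→∞ = 109.9 + 15.437 = 125.337 mcg/mL·h

AUC = 125 mcg/mL·h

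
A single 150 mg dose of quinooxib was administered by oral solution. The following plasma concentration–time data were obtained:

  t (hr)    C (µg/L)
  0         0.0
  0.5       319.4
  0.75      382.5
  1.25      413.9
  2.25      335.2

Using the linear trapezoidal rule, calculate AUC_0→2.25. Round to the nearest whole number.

Trapezoidal AUC_0→2.25:
  [0→0.5]: (0.0+319.4)/2 × 0.5 = 79.85
  [0.5→0.75]: (319.4+382.5)/2 × 0.25 = 87.7375
  [0.75→1.25]: (382.5+413.9)/2 × 0.5 = 199.1
  [1.25→2.25]: (413.9+335.2)/2 × 1 = 374.55
  Sum = 741.2375 µg/L·hr

AUC = 741 µg/L·hr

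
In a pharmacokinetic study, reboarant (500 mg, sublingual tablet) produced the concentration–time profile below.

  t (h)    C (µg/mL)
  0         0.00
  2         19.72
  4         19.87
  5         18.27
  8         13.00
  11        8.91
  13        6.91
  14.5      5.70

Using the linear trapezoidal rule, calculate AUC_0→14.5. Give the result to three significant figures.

Trapezoidal AUC_0→14.5:
  [0→2]: (0.00+19.72)/2 × 2 = 19.72
  [2→4]: (19.72+19.87)/2 × 2 = 39.59
  [4→5]: (19.87+18.27)/2 × 1 = 19.07
  [5→8]: (18.27+13.00)/2 × 3 = 46.905
  [8→11]: (13.00+8.91)/2 × 3 = 32.865
  [11→13]: (8.91+6.91)/2 × 2 = 15.82
  [13→14.5]: (6.91+5.70)/2 × 1.5 = 9.4575
  Sum = 183.4275 µg/mL·h

AUC = 183 µg/mL·h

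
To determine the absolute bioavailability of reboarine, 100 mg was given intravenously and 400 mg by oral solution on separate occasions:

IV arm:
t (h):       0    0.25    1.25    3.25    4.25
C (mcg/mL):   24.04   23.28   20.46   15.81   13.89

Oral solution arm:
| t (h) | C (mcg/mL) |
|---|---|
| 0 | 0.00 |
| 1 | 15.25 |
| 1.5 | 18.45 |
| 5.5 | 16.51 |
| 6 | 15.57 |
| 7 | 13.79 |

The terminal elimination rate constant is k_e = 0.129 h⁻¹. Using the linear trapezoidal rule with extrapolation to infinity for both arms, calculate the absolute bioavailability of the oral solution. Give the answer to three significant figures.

F = 0.289

Trapezoidal AUC_0→4.25 (IV):
  [0→0.25]: (24.04+23.28)/2 × 0.25 = 5.915
  [0.25→1.25]: (23.28+20.46)/2 × 1 = 21.87
  [1.25→3.25]: (20.46+15.81)/2 × 2 = 36.27
  [3.25→4.25]: (15.81+13.89)/2 × 1 = 14.85
  Sum = 78.905 mcg/mL·h
IV tail: 13.89/0.129 = 107.674; AUC_iv,0→∞ = 78.905 + 107.674 = 186.579 mcg/mL·h
Trapezoidal AUC_0→7 (oral solution):
  [0→1]: (0.00+15.25)/2 × 1 = 7.625
  [1→1.5]: (15.25+18.45)/2 × 0.5 = 8.425
  [1.5→5.5]: (18.45+16.51)/2 × 4 = 69.92
  [5.5→6]: (16.51+15.57)/2 × 0.5 = 8.02
  [6→7]: (15.57+13.79)/2 × 1 = 14.68
  Sum = 108.67 mcg/mL·h
oral solution tail: 13.79/0.129 = 106.899; AUC_ev,0→∞ = 108.67 + 106.899 = 215.569 mcg/mL·h
F = (AUC_ev/D_ev)/(AUC_iv/D_iv) = (215.569/400)/(186.579/100) = 0.5389225/1.86579 = 0.2888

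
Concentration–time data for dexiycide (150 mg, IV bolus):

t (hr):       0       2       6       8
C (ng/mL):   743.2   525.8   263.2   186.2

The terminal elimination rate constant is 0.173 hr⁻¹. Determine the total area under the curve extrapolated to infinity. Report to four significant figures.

Trapezoidal AUC_0→8:
  [0→2]: (743.2+525.8)/2 × 2 = 1269.0
  [2→6]: (525.8+263.2)/2 × 4 = 1578.0
  [6→8]: (263.2+186.2)/2 × 2 = 449.4
  Sum = 3296.4 ng/mL·hr
Extrapolated tail: C_last / k_e = 186.2 / 0.173 = 1076.301
AUC_0→∞ = 3296.4 + 1076.301 = 4372.701 ng/mL·hr

AUC = 4373 ng/mL·hr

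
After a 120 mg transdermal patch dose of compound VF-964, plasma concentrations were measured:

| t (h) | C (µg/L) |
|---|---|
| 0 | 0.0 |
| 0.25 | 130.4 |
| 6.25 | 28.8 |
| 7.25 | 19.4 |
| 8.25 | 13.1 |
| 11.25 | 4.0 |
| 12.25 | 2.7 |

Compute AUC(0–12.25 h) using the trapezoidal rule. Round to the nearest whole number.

Trapezoidal AUC_0→12.25:
  [0→0.25]: (0.0+130.4)/2 × 0.25 = 16.3
  [0.25→6.25]: (130.4+28.8)/2 × 6 = 477.6
  [6.25→7.25]: (28.8+19.4)/2 × 1 = 24.1
  [7.25→8.25]: (19.4+13.1)/2 × 1 = 16.25
  [8.25→11.25]: (13.1+4.0)/2 × 3 = 25.65
  [11.25→12.25]: (4.0+2.7)/2 × 1 = 3.35
  Sum = 563.25 µg/L·h

AUC = 563 µg/L·h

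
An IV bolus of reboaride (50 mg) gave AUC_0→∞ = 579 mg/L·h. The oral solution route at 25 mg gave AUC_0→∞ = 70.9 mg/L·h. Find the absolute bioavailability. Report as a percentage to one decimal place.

F = 24.5%

F = (AUC_ev / D_ev) / (AUC_iv / D_iv)
  = (70.9/25) / (579/50)
  = 2.836 / 11.58 = 0.2449
  = 24.49%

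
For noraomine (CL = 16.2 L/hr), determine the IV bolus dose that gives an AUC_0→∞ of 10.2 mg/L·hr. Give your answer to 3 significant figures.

Dose_iv = CL × AUC_0→∞
     = 16.2 × 10.2 = 165.24 mg

Dose = 165 mg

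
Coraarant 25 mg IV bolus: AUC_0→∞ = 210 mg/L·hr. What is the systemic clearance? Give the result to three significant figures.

CL = Dose_iv / AUC_0→∞
   = 25 / 210 = 0.119048 L/hr

CL = 0.119 L/hr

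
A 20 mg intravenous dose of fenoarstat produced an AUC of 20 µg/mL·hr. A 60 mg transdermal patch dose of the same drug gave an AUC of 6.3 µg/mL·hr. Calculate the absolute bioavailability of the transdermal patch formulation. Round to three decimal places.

F = 0.105

F = (AUC_ev / D_ev) / (AUC_iv / D_iv)
  = (6.3/60) / (20/20)
  = 0.105 / 1 = 0.1050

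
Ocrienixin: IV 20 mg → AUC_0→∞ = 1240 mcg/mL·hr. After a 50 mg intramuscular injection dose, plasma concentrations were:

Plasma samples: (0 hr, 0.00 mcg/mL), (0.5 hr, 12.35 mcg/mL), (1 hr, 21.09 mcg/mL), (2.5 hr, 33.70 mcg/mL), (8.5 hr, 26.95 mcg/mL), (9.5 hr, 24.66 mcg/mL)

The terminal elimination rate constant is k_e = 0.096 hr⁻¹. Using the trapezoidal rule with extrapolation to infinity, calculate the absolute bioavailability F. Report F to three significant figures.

F = 0.167

Trapezoidal AUC_0→9.5 (intramuscular injection):
  [0→0.5]: (0.00+12.35)/2 × 0.5 = 3.0875
  [0.5→1]: (12.35+21.09)/2 × 0.5 = 8.36
  [1→2.5]: (21.09+33.70)/2 × 1.5 = 41.0925
  [2.5→8.5]: (33.70+26.95)/2 × 6 = 181.95
  [8.5→9.5]: (26.95+24.66)/2 × 1 = 25.805
  Sum = 260.295 mcg/mL·hr
Tail: C_last/k_e = 24.66/0.096 = 256.875
AUC_0→∞ (intramuscular injection) = 260.295 + 256.875 = 517.17 mcg/mL·hr
F = (AUC_ev/D_ev)/(AUC_iv/D_iv) = (517.17/50)/(1240/20) = 10.3434/62 = 0.1668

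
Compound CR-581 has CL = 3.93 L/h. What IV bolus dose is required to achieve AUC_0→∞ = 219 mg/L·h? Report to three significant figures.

Dose_iv = CL × AUC_0→∞
     = 3.93 × 219 = 860.67 mg

Dose = 861 mg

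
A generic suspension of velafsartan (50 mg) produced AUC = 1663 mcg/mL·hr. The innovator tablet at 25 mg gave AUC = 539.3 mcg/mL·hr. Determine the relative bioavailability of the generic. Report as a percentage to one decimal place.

F_rel = 154.2%

F_rel = (AUC_test/D_test) / (AUC_ref/D_ref)
      = (1663/50) / (539.3/25)
      = 33.26 / 21.572 = 1.5418 = 154.18%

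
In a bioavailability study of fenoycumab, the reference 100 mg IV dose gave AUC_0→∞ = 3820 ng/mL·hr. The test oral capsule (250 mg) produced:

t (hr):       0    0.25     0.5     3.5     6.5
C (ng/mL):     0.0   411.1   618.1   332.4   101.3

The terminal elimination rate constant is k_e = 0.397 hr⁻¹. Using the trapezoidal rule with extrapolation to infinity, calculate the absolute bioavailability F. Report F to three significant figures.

F = 0.263

Trapezoidal AUC_0→6.5 (oral capsule):
  [0→0.25]: (0.0+411.1)/2 × 0.25 = 51.3875
  [0.25→0.5]: (411.1+618.1)/2 × 0.25 = 128.65
  [0.5→3.5]: (618.1+332.4)/2 × 3 = 1425.75
  [3.5→6.5]: (332.4+101.3)/2 × 3 = 650.55
  Sum = 2256.3375 ng/mL·hr
Tail: C_last/k_e = 101.3/0.397 = 255.164
AUC_0→∞ (oral capsule) = 2256.3375 + 255.164 = 2511.5015 ng/mL·hr
F = (AUC_ev/D_ev)/(AUC_iv/D_iv) = (2511.5015/250)/(3820/100) = 10.046006/38.2 = 0.2630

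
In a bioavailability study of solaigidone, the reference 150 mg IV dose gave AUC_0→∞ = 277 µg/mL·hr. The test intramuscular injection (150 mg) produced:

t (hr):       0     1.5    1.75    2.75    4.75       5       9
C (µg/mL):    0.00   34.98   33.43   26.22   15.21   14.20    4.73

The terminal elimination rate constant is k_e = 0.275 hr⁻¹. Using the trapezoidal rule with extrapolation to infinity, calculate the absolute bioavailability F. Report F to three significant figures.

Trapezoidal AUC_0→9 (intramuscular injection):
  [0→1.5]: (0.00+34.98)/2 × 1.5 = 26.235
  [1.5→1.75]: (34.98+33.43)/2 × 0.25 = 8.55125
  [1.75→2.75]: (33.43+26.22)/2 × 1 = 29.825
  [2.75→4.75]: (26.22+15.21)/2 × 2 = 41.43
  [4.75→5]: (15.21+14.20)/2 × 0.25 = 3.67625
  [5→9]: (14.20+4.73)/2 × 4 = 37.86
  Sum = 147.5775 µg/mL·hr
Tail: C_last/k_e = 4.73/0.275 = 17.200
AUC_0→∞ (intramuscular injection) = 147.5775 + 17.200 = 164.7775 µg/mL·hr
F = (AUC_ev/D_ev)/(AUC_iv/D_iv) = (164.7775/150)/(277/150) = 1.09852/1.84667 = 0.5949

F = 0.595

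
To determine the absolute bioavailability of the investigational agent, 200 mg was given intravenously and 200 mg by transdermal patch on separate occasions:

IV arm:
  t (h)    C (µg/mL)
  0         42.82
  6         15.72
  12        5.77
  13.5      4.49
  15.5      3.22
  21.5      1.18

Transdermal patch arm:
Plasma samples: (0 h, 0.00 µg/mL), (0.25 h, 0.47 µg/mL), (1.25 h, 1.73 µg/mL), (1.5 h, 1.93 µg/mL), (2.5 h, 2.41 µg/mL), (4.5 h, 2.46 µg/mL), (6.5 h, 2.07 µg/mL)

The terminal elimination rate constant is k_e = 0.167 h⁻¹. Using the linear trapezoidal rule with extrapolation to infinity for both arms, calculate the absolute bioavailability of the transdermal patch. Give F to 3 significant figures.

Trapezoidal AUC_0→21.5 (IV):
  [0→6]: (42.82+15.72)/2 × 6 = 175.62
  [6→12]: (15.72+5.77)/2 × 6 = 64.47
  [12→13.5]: (5.77+4.49)/2 × 1.5 = 7.695
  [13.5→15.5]: (4.49+3.22)/2 × 2 = 7.71
  [15.5→21.5]: (3.22+1.18)/2 × 6 = 13.2
  Sum = 268.695 µg/mL·h
IV tail: 1.18/0.167 = 7.066; AUC_iv,0→∞ = 268.695 + 7.066 = 275.761 µg/mL·h
Trapezoidal AUC_0→6.5 (transdermal patch):
  [0→0.25]: (0.00+0.47)/2 × 0.25 = 0.05875
  [0.25→1.25]: (0.47+1.73)/2 × 1 = 1.1
  [1.25→1.5]: (1.73+1.93)/2 × 0.25 = 0.4575
  [1.5→2.5]: (1.93+2.41)/2 × 1 = 2.17
  [2.5→4.5]: (2.41+2.46)/2 × 2 = 4.87
  [4.5→6.5]: (2.46+2.07)/2 × 2 = 4.53
  Sum = 13.18625 µg/mL·h
transdermal patch tail: 2.07/0.167 = 12.395; AUC_ev,0→∞ = 13.18625 + 12.395 = 25.58125 µg/mL·h
F = (AUC_ev/D_ev)/(AUC_iv/D_iv) = (25.58125/200)/(275.761/200) = 0.12790625/1.378805 = 0.0928

F = 0.0928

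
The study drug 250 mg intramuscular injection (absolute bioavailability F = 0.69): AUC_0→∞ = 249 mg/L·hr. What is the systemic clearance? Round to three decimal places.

CL = 0.693 L/hr

CL = F × Dose / AUC_0→∞
   = 0.69 × 250 / 249 = 0.692771 L/hr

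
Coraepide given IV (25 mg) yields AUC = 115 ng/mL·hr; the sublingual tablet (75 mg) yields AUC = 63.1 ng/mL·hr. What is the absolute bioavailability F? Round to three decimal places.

F = 0.183

F = (AUC_ev / D_ev) / (AUC_iv / D_iv)
  = (63.1/75) / (115/25)
  = 0.841333 / 4.6 = 0.1829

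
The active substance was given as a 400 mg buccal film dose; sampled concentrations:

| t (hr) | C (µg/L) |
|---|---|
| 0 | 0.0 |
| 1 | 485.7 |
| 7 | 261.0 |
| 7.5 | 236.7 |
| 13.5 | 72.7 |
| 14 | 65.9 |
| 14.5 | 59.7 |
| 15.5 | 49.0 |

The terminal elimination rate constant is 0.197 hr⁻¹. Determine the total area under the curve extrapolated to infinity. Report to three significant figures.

AUC = 3900 µg/L·hr

Trapezoidal AUC_0→15.5:
  [0→1]: (0.0+485.7)/2 × 1 = 242.85
  [1→7]: (485.7+261.0)/2 × 6 = 2240.1
  [7→7.5]: (261.0+236.7)/2 × 0.5 = 124.425
  [7.5→13.5]: (236.7+72.7)/2 × 6 = 928.2
  [13.5→14]: (72.7+65.9)/2 × 0.5 = 34.65
  [14→14.5]: (65.9+59.7)/2 × 0.5 = 31.4
  [14.5→15.5]: (59.7+49.0)/2 × 1 = 54.35
  Sum = 3655.975 µg/L·hr
Extrapolated tail: C_last / k_e = 49.0 / 0.197 = 248.731
AUC_0→∞ = 3655.975 + 248.731 = 3904.706 µg/L·hr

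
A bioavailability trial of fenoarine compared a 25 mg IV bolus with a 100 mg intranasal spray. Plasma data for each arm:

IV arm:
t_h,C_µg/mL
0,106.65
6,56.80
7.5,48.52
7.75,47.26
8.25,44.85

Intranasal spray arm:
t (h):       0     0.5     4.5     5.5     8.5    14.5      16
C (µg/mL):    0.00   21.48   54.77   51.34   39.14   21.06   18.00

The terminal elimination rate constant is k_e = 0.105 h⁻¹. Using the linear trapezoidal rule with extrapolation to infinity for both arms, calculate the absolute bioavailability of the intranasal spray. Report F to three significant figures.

Trapezoidal AUC_0→8.25 (IV):
  [0→6]: (106.65+56.80)/2 × 6 = 490.35
  [6→7.5]: (56.80+48.52)/2 × 1.5 = 78.99
  [7.5→7.75]: (48.52+47.26)/2 × 0.25 = 11.9725
  [7.75→8.25]: (47.26+44.85)/2 × 0.5 = 23.0275
  Sum = 604.34 µg/mL·h
IV tail: 44.85/0.105 = 427.143; AUC_iv,0→∞ = 604.34 + 427.143 = 1031.483 µg/mL·h
Trapezoidal AUC_0→16 (intranasal spray):
  [0→0.5]: (0.00+21.48)/2 × 0.5 = 5.37
  [0.5→4.5]: (21.48+54.77)/2 × 4 = 152.5
  [4.5→5.5]: (54.77+51.34)/2 × 1 = 53.055
  [5.5→8.5]: (51.34+39.14)/2 × 3 = 135.72
  [8.5→14.5]: (39.14+21.06)/2 × 6 = 180.6
  [14.5→16]: (21.06+18.00)/2 × 1.5 = 29.295
  Sum = 556.54 µg/mL·h
intranasal spray tail: 18.00/0.105 = 171.429; AUC_ev,0→∞ = 556.54 + 171.429 = 727.969 µg/mL·h
F = (AUC_ev/D_ev)/(AUC_iv/D_iv) = (727.969/100)/(1031.483/25) = 7.27969/41.25932 = 0.1764

F = 0.176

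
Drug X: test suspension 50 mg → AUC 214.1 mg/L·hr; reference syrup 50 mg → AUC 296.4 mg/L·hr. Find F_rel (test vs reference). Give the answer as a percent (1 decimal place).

F_rel = 72.2%

F_rel = (AUC_test/D_test) / (AUC_ref/D_ref)
      = (214.1/50) / (296.4/50)
      = 4.282 / 5.928 = 0.7223 = 72.23%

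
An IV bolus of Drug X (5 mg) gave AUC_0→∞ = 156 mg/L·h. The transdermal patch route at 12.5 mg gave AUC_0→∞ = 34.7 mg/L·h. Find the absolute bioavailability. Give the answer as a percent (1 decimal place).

F = (AUC_ev / D_ev) / (AUC_iv / D_iv)
  = (34.7/12.5) / (156/5)
  = 2.776 / 31.2 = 0.0890
  = 8.90%

F = 8.9%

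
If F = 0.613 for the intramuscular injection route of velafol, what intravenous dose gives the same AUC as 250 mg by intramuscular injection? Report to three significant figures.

D_iv = 153 mg

Systemic exposure from an extravascular dose = F × D_ev, so the equivalent IV dose is F × D_ev.
D_iv = F × D_ev = 0.613 × 250 = 153.25 mg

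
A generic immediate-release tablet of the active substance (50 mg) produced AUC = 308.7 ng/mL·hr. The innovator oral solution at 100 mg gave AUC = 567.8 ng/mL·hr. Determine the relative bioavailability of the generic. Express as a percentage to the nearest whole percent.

F_rel = 109%

F_rel = (AUC_test/D_test) / (AUC_ref/D_ref)
      = (308.7/50) / (567.8/100)
      = 6.174 / 5.678 = 1.0874 = 108.74%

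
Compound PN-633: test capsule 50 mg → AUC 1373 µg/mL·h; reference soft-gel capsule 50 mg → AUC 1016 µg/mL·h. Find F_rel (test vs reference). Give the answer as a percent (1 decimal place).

F_rel = 135.1%

F_rel = (AUC_test/D_test) / (AUC_ref/D_ref)
      = (1373/50) / (1016/50)
      = 27.46 / 20.32 = 1.3514 = 135.14%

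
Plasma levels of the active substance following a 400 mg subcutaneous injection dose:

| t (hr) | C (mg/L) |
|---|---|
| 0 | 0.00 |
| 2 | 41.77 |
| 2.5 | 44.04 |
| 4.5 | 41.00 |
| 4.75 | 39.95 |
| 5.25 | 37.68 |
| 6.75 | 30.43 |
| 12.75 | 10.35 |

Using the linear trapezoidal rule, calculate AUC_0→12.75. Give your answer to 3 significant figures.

AUC = 351 mg/L·hr

Trapezoidal AUC_0→12.75:
  [0→2]: (0.00+41.77)/2 × 2 = 41.77
  [2→2.5]: (41.77+44.04)/2 × 0.5 = 21.4525
  [2.5→4.5]: (44.04+41.00)/2 × 2 = 85.04
  [4.5→4.75]: (41.00+39.95)/2 × 0.25 = 10.11875
  [4.75→5.25]: (39.95+37.68)/2 × 0.5 = 19.4075
  [5.25→6.75]: (37.68+30.43)/2 × 1.5 = 51.0825
  [6.75→12.75]: (30.43+10.35)/2 × 6 = 122.34
  Sum = 351.21125 mg/L·hr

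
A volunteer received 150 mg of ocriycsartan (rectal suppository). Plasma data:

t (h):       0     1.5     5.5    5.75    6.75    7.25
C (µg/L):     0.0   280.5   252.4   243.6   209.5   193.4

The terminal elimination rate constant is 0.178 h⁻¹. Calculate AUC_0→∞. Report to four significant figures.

Trapezoidal AUC_0→7.25:
  [0→1.5]: (0.0+280.5)/2 × 1.5 = 210.375
  [1.5→5.5]: (280.5+252.4)/2 × 4 = 1065.8
  [5.5→5.75]: (252.4+243.6)/2 × 0.25 = 62.0
  [5.75→6.75]: (243.6+209.5)/2 × 1 = 226.55
  [6.75→7.25]: (209.5+193.4)/2 × 0.5 = 100.725
  Sum = 1665.45 µg/L·h
Extrapolated tail: C_last / k_e = 193.4 / 0.178 = 1086.517
AUC_0→∞ = 1665.45 + 1086.517 = 2751.967 µg/L·h

AUC = 2752 µg/L·h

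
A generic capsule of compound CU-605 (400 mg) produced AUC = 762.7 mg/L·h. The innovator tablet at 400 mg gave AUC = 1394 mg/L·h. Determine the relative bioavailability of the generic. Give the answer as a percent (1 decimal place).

F_rel = (AUC_test/D_test) / (AUC_ref/D_ref)
      = (762.7/400) / (1394/400)
      = 1.90675 / 3.485 = 0.5471 = 54.71%

F_rel = 54.7%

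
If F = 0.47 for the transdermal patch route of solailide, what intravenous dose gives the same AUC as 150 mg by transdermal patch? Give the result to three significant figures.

Systemic exposure from an extravascular dose = F × D_ev, so the equivalent IV dose is F × D_ev.
D_iv = F × D_ev = 0.47 × 150 = 70.5 mg

D_iv = 70.5 mg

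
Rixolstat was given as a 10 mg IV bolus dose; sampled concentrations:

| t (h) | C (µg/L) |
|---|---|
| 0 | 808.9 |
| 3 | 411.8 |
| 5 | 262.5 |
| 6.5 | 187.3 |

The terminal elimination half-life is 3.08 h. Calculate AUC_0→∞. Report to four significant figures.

AUC = 3675 µg/L·h

Trapezoidal AUC_0→6.5:
  [0→3]: (808.9+411.8)/2 × 3 = 1831.05
  [3→5]: (411.8+262.5)/2 × 2 = 674.3
  [5→6.5]: (262.5+187.3)/2 × 1.5 = 337.35
  Sum = 2842.7 µg/L·h
k_e = ln2 / t½ = 0.693147 / 3.08 = 0.2250 h^-1
Extrapolated tail: C_last / k_e = 187.3 / 0.225 = 832.444
AUC_0→∞ = 2842.7 + 832.444 = 3675.144 µg/L·h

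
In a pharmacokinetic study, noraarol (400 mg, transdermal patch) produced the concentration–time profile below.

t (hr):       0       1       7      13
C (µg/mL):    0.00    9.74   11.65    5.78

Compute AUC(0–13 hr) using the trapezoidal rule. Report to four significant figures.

AUC = 121.3 µg/mL·hr

Trapezoidal AUC_0→13:
  [0→1]: (0.00+9.74)/2 × 1 = 4.87
  [1→7]: (9.74+11.65)/2 × 6 = 64.17
  [7→13]: (11.65+5.78)/2 × 6 = 52.29
  Sum = 121.33 µg/mL·hr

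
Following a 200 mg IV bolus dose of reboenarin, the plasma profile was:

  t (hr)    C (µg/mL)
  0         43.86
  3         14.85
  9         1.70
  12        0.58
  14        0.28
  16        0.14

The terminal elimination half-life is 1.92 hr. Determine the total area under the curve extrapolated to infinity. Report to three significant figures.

Trapezoidal AUC_0→16:
  [0→3]: (43.86+14.85)/2 × 3 = 88.065
  [3→9]: (14.85+1.70)/2 × 6 = 49.65
  [9→12]: (1.70+0.58)/2 × 3 = 3.42
  [12→14]: (0.58+0.28)/2 × 2 = 0.86
  [14→16]: (0.28+0.14)/2 × 2 = 0.42
  Sum = 142.415 µg/mL·hr
k_e = ln2 / t½ = 0.693147 / 1.92 = 0.3610 hr^-1
Extrapolated tail: C_last / k_e = 0.14 / 0.361 = 0.388
AUC_0→∞ = 142.415 + 0.388 = 142.803 µg/mL·hr

AUC = 143 µg/mL·hr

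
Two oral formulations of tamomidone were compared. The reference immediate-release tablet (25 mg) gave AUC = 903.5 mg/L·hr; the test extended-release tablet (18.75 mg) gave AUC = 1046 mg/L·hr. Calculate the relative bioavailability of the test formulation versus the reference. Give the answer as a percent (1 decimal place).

F_rel = (AUC_test/D_test) / (AUC_ref/D_ref)
      = (1046/18.75) / (903.5/25)
      = 55.7867 / 36.14 = 1.5436 = 154.36%

F_rel = 154.4%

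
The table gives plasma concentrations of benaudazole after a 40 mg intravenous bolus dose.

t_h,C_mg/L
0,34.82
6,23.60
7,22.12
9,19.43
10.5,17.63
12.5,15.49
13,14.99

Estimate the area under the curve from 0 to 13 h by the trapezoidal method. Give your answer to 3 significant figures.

AUC = 308 mg/L·h

Trapezoidal AUC_0→13:
  [0→6]: (34.82+23.60)/2 × 6 = 175.26
  [6→7]: (23.60+22.12)/2 × 1 = 22.86
  [7→9]: (22.12+19.43)/2 × 2 = 41.55
  [9→10.5]: (19.43+17.63)/2 × 1.5 = 27.795
  [10.5→12.5]: (17.63+15.49)/2 × 2 = 33.12
  [12.5→13]: (15.49+14.99)/2 × 0.5 = 7.62
  Sum = 308.205 mg/L·h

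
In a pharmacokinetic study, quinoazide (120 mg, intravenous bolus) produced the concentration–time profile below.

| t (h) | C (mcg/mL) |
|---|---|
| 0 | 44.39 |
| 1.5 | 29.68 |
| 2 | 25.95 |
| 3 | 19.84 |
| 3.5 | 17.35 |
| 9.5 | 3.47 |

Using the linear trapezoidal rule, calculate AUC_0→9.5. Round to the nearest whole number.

Trapezoidal AUC_0→9.5:
  [0→1.5]: (44.39+29.68)/2 × 1.5 = 55.5525
  [1.5→2]: (29.68+25.95)/2 × 0.5 = 13.9075
  [2→3]: (25.95+19.84)/2 × 1 = 22.895
  [3→3.5]: (19.84+17.35)/2 × 0.5 = 9.2975
  [3.5→9.5]: (17.35+3.47)/2 × 6 = 62.46
  Sum = 164.1125 mcg/mL·h

AUC = 164 mcg/mL·h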